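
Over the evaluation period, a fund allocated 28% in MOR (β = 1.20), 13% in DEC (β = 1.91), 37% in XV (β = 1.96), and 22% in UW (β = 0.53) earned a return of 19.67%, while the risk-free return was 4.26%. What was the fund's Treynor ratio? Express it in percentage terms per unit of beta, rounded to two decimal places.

β_P = 0.28×1.20 + 0.13×1.91 + 0.37×1.96 + 0.22×0.53 = 1.4261
Treynor = (R_P − R_f) / β_P = (19.67% − 4.26%) / 1.4261 = 15.41% / 1.4261 = 10.81%

10.81%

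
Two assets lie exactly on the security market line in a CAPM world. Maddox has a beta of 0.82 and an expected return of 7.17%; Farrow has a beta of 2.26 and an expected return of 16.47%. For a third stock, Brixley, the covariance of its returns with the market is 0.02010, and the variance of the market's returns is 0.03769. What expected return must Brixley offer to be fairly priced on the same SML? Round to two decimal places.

5.32%

MRP = (16.47% − 7.17%) / (2.26 − 0.82) = 6.4583%
R_f = 7.17% − 0.82 × 6.4583% = 1.8742%
β_Brixley = Cov / Var(R_m) = 0.02010 / 0.03769 = 0.5333
E(R_Brixley) = R_f + β × MRP = 1.8742% + 0.5333 × 6.4583% = 5.32%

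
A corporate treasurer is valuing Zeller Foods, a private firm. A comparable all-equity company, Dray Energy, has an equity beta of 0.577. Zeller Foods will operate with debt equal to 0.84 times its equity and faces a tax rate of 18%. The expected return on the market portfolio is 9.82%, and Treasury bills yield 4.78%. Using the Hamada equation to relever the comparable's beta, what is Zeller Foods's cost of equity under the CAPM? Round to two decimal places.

β_L = β_U × [1 + (1 − t)(D/E)] = 0.577 × [1 + (1 − 0.18) × 0.84]
    = 0.577 × [1 + 0.82 × 0.84] = 0.577 × 1.6888 = 0.9744
MRP = 9.82% − 4.78% = 5.04%
E(R) = R_f + β_L × MRP = 4.78% + 0.9744 × 5.04% = 9.69%

9.69%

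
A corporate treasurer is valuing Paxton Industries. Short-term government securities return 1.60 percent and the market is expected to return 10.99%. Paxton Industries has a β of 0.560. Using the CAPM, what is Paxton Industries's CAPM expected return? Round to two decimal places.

6.86%

Market risk premium = E(R_m) − R_f = 10.99% − 1.60% = 9.39%
E(R) = R_f + β × MRP = 1.60% + 0.560 × 9.39% = 6.86%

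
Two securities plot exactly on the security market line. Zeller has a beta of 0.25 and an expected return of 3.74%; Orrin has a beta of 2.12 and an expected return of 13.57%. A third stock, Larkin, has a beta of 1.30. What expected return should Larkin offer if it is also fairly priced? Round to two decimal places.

9.26%

MRP (SML slope) = (13.57% − 3.74%) / (2.12 − 0.25) = 9.83% / 1.87 = 5.2567%
R_f (intercept) = 3.74% − 0.25 × 5.2567% = 2.4258%
E(R_Larkin) = R_f + β × MRP = 2.4258% + 1.30 × 5.2567% = 9.26%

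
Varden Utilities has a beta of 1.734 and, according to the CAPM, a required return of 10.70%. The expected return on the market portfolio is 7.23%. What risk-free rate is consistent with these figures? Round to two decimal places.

2.50%

E(R) = R_f + β(E(R_m) − R_f) = R_f(1 − β) + β·E(R_m)
10.70% = R_f × (1 − 1.734) + 1.734 × 7.23%
10.70% = R_f × -0.734 + 12.53682%
R_f = (10.70% − 12.53682%) / -0.734 = 2.50%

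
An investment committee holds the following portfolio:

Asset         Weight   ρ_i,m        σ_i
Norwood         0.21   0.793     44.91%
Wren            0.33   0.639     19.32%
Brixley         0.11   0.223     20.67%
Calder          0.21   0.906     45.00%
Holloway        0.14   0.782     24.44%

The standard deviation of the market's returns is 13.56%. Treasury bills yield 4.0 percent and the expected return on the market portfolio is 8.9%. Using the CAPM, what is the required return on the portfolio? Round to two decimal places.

12.42%

β_Norwood = 0.793 × 44.91% / 13.56% = 2.6264
β_Wren = 0.639 × 19.32% / 13.56% = 0.9104
β_Brixley = 0.223 × 20.67% / 13.56% = 0.3399
β_Calder = 0.906 × 45.00% / 13.56% = 3.0066
β_Holloway = 0.782 × 24.44% / 13.56% = 1.4094
β_P = Σ w_i β_i = 0.21×2.6264 + 0.33×0.9104 + 0.11×0.3399 + 0.21×3.0066 + 0.14×1.4094 = 1.7181
MRP = 8.9% − 4.0% = 4.90%
E(R_P) = R_f + β_P × MRP = 4.0% + 1.7181 × 4.9% = 12.42%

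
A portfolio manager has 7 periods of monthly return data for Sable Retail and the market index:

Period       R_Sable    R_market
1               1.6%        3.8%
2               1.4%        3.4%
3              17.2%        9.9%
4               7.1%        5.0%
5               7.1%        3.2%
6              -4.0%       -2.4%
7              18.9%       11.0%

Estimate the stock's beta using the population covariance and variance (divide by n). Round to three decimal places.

1.790

Mean R_i = (1.6 + 1.4 + 17.2 + 7.1 + 7.1 − 4.0 + 18.9) / 7 = 7.0429%
Mean R_m = (3.8 + 3.4 + 9.9 + 5.0 + 3.2 − 2.4 + 11.0) / 7 = 4.8429%
Σ(R_i − R̄_i)(R_m − R̄_m) = 218.0871  ⇒  Cov = 218.0871 / 7 = 31.1553
Σ(R_m − R̄_m)² = 121.8371  ⇒  Var(R_m) = 121.8371 / 7 = 17.4053
β = Cov / Var(R_m) = 31.1553 / 17.4053 = 1.7900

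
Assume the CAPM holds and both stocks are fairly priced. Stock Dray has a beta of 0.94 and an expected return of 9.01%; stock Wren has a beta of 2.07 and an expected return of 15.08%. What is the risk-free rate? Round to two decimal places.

3.96%

Both satisfy E(R) = R_f + β·MRP, so the slope of the SML is
MRP = (15.08% − 9.01%) / (2.07 − 0.94) = 6.07% / 1.13 = 5.3717%
R_f = E(R_Dray) − β_Dray·MRP = 9.01% − 0.94 × 5.3717% = 3.9606%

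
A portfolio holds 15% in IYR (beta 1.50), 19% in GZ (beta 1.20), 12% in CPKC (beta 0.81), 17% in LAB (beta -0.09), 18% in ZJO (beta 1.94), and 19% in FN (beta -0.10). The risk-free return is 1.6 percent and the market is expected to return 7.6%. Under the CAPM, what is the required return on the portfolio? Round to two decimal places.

β_P = Σ w_i β_i = 0.15×1.50 + 0.19×1.20 + 0.12×0.81 + 0.17×-0.09 + 0.18×1.94 + 0.19×-0.10 = 0.8651
MRP = 7.6% − 1.6% = 6.00%
E(R_P) = R_f + β_P × MRP = 1.6% + 0.8651 × 6.0% = 6.79%

6.79%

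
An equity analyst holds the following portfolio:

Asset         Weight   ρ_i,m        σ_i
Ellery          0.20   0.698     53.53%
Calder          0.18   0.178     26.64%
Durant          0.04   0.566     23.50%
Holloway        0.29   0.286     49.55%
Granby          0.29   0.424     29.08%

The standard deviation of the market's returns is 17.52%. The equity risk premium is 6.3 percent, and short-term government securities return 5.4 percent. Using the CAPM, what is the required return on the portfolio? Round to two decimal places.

11.35%

β_Ellery = 0.698 × 53.53% / 17.52% = 2.1326
β_Calder = 0.178 × 26.64% / 17.52% = 0.2707
β_Durant = 0.566 × 23.50% / 17.52% = 0.7592
β_Holloway = 0.286 × 49.55% / 17.52% = 0.8089
β_Granby = 0.424 × 29.08% / 17.52% = 0.7038
β_P = Σ w_i β_i = 0.20×2.1326 + 0.18×0.2707 + 0.04×0.7592 + 0.29×0.8089 + 0.29×0.7038 = 0.9443
E(R_P) = R_f + β_P × MRP = 5.4% + 0.9443 × 6.3% = 11.35%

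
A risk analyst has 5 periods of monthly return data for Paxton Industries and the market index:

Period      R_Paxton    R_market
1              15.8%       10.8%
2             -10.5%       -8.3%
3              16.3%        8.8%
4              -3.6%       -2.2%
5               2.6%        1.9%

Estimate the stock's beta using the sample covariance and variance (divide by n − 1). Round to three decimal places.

Mean R_i = (15.8 − 10.5 + 16.3 − 3.6 + 2.6) / 5 = 4.1200%
Mean R_m = (10.8 − 8.3 + 8.8 − 2.2 + 1.9) / 5 = 2.2000%
Σ(R_i − R̄_i)(R_m − R̄_m) = 368.7700  ⇒  Cov = 368.7700 / 4 = 92.1925
Σ(R_m − R̄_m)² = 247.2200  ⇒  Var(R_m) = 247.2200 / 4 = 61.8050
β = Cov / Var(R_m) = 92.1925 / 61.8050 = 1.4917

1.492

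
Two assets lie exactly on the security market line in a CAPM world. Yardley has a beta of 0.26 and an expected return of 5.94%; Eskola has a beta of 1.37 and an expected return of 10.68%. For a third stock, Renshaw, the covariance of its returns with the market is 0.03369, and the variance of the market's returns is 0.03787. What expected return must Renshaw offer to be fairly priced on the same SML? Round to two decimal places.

8.63%

MRP = (10.68% − 5.94%) / (1.37 − 0.26) = 4.2703%
R_f = 5.94% − 0.26 × 4.2703% = 4.8297%
β_Renshaw = Cov / Var(R_m) = 0.03369 / 0.03787 = 0.8896
E(R_Renshaw) = R_f + β × MRP = 4.8297% + 0.8896 × 4.2703% = 8.63%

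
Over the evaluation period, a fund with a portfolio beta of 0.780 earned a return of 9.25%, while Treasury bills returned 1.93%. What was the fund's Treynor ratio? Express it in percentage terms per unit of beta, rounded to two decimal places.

Treynor = (R_P − R_f) / β_P = (9.25% − 1.93%) / 0.7800 = 7.32% / 0.7800 = 9.38%

9.38%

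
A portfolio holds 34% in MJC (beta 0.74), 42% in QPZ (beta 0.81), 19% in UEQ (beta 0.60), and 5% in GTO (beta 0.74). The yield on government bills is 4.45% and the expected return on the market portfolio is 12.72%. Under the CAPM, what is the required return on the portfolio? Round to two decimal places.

β_P = Σ w_i β_i = 0.34×0.74 + 0.42×0.81 + 0.19×0.60 + 0.05×0.74 = 0.7428
MRP = 12.72% − 4.45% = 8.27%
E(R_P) = R_f + β_P × MRP = 4.45% + 0.7428 × 8.27% = 10.59%

10.59%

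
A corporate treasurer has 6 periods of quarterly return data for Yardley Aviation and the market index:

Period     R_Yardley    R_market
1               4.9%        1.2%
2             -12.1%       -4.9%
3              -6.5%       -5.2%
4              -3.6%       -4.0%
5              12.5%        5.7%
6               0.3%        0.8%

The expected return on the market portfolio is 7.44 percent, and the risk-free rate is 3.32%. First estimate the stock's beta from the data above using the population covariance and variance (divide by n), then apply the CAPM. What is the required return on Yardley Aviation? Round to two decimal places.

11.15%

Mean R_i = (4.9 − 12.1 − 6.5 − 3.6 + 12.5 + 0.3) / 6 = -0.7500%
Mean R_m = (1.2 − 4.9 − 5.2 − 4.0 + 5.7 + 0.8) / 6 = -1.0667%
Σ(R_i − R̄_i)(R_m − R̄_m) = 180.0600  ⇒  Cov = 180.0600 / 6 = 30.0100
Σ(R_m − R̄_m)² = 94.7933  ⇒  Var(R_m) = 94.7933 / 6 = 15.7989
β = Cov / Var(R_m) = 30.0100 / 15.7989 = 1.8995
MRP = 7.44% − 3.32% = 4.12%
E(R) = R_f + β × MRP = 3.32% + 1.8995 × 4.12% = 11.15%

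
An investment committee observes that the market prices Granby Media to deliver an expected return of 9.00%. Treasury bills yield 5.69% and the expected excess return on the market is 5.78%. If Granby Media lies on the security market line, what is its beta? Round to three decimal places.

β = (E(R) − R_f) / MRP = (9.00% − 5.69%) / 5.78% = 3.31% / 5.78% = 0.573

0.573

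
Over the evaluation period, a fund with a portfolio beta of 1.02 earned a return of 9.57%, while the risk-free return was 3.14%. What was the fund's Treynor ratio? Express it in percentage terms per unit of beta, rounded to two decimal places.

6.30%

Treynor = (R_P − R_f) / β_P = (9.57% − 3.14%) / 1.0200 = 6.43% / 1.0200 = 6.30%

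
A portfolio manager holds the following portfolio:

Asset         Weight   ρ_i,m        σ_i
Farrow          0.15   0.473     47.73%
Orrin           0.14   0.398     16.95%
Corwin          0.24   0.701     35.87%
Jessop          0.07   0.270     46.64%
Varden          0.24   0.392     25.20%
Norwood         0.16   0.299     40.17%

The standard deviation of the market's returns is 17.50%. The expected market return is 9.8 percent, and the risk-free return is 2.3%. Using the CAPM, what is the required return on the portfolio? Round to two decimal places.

β_Farrow = 0.473 × 47.73% / 17.50% = 1.2901
β_Orrin = 0.398 × 16.95% / 17.50% = 0.3855
β_Corwin = 0.701 × 35.87% / 17.50% = 1.4368
β_Jessop = 0.270 × 46.64% / 17.50% = 0.7196
β_Varden = 0.392 × 25.20% / 17.50% = 0.5645
β_Norwood = 0.299 × 40.17% / 17.50% = 0.6863
β_P = Σ w_i β_i = 0.15×1.2901 + 0.14×0.3855 + 0.24×1.4368 + 0.07×0.7196 + 0.24×0.5645 + 0.16×0.6863 = 0.8880
MRP = 9.8% − 2.3% = 7.50%
E(R_P) = R_f + β_P × MRP = 2.3% + 0.8880 × 7.5% = 8.96%

8.96%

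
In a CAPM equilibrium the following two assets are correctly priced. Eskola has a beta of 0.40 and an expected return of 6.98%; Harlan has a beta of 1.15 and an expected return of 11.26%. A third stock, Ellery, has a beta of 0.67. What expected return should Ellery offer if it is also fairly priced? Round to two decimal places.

8.52%

MRP (SML slope) = (11.26% − 6.98%) / (1.15 − 0.40) = 4.28% / 0.75 = 5.7067%
R_f (intercept) = 6.98% − 0.40 × 5.7067% = 4.6973%
E(R_Ellery) = R_f + β × MRP = 4.6973% + 0.67 × 5.7067% = 8.52%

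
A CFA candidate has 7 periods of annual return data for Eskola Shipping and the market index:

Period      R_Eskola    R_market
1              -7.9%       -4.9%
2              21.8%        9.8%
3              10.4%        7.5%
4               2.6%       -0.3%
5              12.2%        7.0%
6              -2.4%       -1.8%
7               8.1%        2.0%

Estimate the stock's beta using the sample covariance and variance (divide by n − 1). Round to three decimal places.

1.739

Mean R_i = (-7.9 + 21.8 + 10.4 + 2.6 + 12.2 − 2.4 + 8.1) / 7 = 6.4000%
Mean R_m = (-4.9 + 9.8 + 7.5 − 0.3 + 7.0 − 1.8 + 2.0) / 7 = 2.7571%
Σ(R_i − R̄_i)(R_m − R̄_m) = 311.9700  ⇒  Cov = 311.9700 / 6 = 51.9950
Σ(R_m − R̄_m)² = 179.4171  ⇒  Var(R_m) = 179.4171 / 6 = 29.9029
β = Cov / Var(R_m) = 51.9950 / 29.9029 = 1.7388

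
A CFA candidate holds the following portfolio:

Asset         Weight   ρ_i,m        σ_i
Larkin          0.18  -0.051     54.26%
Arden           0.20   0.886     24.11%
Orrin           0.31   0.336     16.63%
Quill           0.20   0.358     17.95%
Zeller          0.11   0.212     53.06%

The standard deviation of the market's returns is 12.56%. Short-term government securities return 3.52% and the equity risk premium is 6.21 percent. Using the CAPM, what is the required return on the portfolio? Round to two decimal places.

β_Larkin = -0.051 × 54.26% / 12.56% = -0.2203
β_Arden = 0.886 × 24.11% / 12.56% = 1.7008
β_Orrin = 0.336 × 16.63% / 12.56% = 0.4449
β_Quill = 0.358 × 17.95% / 12.56% = 0.5116
β_Zeller = 0.212 × 53.06% / 12.56% = 0.8956
β_P = Σ w_i β_i = 0.18×-0.2203 + 0.20×1.7008 + 0.31×0.4449 + 0.20×0.5116 + 0.11×0.8956 = 0.6393
E(R_P) = R_f + β_P × MRP = 3.52% + 0.6393 × 6.21% = 7.49%

7.49%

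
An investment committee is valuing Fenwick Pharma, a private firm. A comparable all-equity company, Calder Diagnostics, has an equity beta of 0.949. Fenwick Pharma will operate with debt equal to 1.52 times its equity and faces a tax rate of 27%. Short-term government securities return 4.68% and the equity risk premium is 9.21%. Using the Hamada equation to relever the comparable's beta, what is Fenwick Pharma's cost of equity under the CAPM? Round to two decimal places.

β_L = β_U × [1 + (1 − t)(D/E)] = 0.949 × [1 + (1 − 0.27) × 1.52]
    = 0.949 × [1 + 0.73 × 1.52] = 0.949 × 2.1096 = 2.0020
E(R) = R_f + β_L × MRP = 4.68% + 2.0020 × 9.21% = 23.12%

23.12%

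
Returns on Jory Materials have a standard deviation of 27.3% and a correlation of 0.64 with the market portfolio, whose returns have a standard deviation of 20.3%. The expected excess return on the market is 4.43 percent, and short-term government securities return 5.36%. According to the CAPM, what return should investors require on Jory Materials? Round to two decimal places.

9.17%

β = ρ × σ_i / σ_m = 0.64 × 27.3% / 20.3% = 0.8607
E(R) = 5.36% + 0.8607 × 4.43% = 9.17%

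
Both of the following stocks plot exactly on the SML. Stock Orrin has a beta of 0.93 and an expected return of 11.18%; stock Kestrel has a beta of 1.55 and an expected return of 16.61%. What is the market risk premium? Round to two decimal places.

8.76%

Both satisfy E(R) = R_f + β·MRP, so the slope of the SML is
MRP = (16.61% − 11.18%) / (1.55 − 0.93) = 5.43% / 0.62 = 8.7581%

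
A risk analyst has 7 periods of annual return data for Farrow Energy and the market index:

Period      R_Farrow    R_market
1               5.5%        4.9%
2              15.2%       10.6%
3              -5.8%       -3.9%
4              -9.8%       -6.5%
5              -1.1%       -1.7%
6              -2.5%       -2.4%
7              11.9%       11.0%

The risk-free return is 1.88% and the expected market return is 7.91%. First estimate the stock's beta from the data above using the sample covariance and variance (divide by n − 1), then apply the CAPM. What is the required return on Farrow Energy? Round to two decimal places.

9.65%

Mean R_i = (5.5 + 15.2 − 5.8 − 9.8 − 1.1 − 2.5 + 11.9) / 7 = 1.9143%
Mean R_m = (4.9 + 10.6 − 3.9 − 6.5 − 1.7 − 2.4 + 11.0) / 7 = 1.7143%
Σ(R_i − R̄_i)(R_m − R̄_m) = 390.1886  ⇒  Cov = 390.1886 / 6 = 65.0314
Σ(R_m − R̄_m)² = 302.9086  ⇒  Var(R_m) = 302.9086 / 6 = 50.4848
β = Cov / Var(R_m) = 65.0314 / 50.4848 = 1.2881
MRP = 7.91% − 1.88% = 6.03%
E(R) = R_f + β × MRP = 1.88% + 1.2881 × 6.03% = 9.65%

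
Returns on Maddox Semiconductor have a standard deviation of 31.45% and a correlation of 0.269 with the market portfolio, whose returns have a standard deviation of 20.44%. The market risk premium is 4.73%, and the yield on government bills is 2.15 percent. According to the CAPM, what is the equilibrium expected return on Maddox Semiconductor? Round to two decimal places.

4.11%

β = ρ × σ_i / σ_m = 0.269 × 31.45% / 20.44% = 0.4139
E(R) = 2.15% + 0.4139 × 4.73% = 4.11%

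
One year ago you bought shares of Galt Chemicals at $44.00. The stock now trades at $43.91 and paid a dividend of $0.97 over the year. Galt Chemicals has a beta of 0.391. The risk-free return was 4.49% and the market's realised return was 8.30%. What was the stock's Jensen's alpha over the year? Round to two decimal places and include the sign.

-3.98%

Realised HPR = (P1 + D1 − P0) / P0 = (43.91 + 0.97 − 44.00) / 44.00 = 0.88 / 44.00 = 2.0000%
MRP = 8.30% − 4.49% = 3.81%
CAPM required = R_f + β·MRP = 4.49% + 0.391 × 3.81% = 5.97971%
α = realised − required = 2.0000% − 5.97971% = -3.98%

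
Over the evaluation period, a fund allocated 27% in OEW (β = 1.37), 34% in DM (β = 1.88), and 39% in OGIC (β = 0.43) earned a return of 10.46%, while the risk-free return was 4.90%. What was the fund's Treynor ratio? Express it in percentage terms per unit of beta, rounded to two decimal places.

β_P = 0.27×1.37 + 0.34×1.88 + 0.39×0.43 = 1.1768
Treynor = (R_P − R_f) / β_P = (10.46% − 4.90%) / 1.1768 = 5.56% / 1.1768 = 4.72%

4.72%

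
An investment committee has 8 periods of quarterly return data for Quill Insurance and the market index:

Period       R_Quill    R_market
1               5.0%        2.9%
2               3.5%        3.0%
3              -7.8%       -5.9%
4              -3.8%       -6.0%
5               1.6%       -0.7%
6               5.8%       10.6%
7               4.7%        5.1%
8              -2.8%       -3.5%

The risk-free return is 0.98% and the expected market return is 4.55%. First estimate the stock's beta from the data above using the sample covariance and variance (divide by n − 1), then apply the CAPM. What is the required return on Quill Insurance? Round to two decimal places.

3.76%

Mean R_i = (5.0 + 3.5 − 7.8 − 3.8 + 1.6 + 5.8 + 4.7 − 2.8) / 8 = 0.7750%
Mean R_m = (2.9 + 3.0 − 5.9 − 6.0 − 0.7 + 10.6 + 5.1 − 3.5) / 8 = 0.6875%
Σ(R_i − R̄_i)(R_m − R̄_m) = 183.6875  ⇒  Cov = 183.6875 / 7 = 26.2411
Σ(R_m − R̄_m)² = 235.5488  ⇒  Var(R_m) = 235.5488 / 7 = 33.6498
β = Cov / Var(R_m) = 26.2411 / 33.6498 = 0.7798
MRP = 4.55% − 0.98% = 3.57%
E(R) = R_f + β × MRP = 0.98% + 0.7798 × 3.57% = 3.76%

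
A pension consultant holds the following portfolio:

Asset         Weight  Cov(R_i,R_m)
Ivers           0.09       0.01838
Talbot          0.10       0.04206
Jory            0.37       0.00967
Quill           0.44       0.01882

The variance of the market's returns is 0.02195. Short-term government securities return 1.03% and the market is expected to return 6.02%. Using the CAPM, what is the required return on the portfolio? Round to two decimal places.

β_Ivers = 0.01838 / 0.02195 = 0.8374
β_Talbot = 0.04206 / 0.02195 = 1.9162
β_Jory = 0.00967 / 0.02195 = 0.4405
β_Quill = 0.01882 / 0.02195 = 0.8574
β_P = Σ w_i β_i = 0.09×0.8374 + 0.10×1.9162 + 0.37×0.4405 + 0.44×0.8574 = 0.8072
MRP = 6.02% − 1.03% = 4.99%
E(R_P) = R_f + β_P × MRP = 1.03% + 0.8072 × 4.99% = 5.06%

5.06%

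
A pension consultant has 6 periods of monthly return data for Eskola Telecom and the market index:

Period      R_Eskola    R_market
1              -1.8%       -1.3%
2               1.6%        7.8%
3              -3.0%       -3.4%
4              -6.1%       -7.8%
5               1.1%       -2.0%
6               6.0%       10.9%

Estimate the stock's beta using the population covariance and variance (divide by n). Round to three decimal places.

0.539

Mean R_i = (-1.8 + 1.6 − 3.0 − 6.1 + 1.1 + 6.0) / 6 = -0.3667%
Mean R_m = (-1.3 + 7.8 − 3.4 − 7.8 − 2.0 + 10.9) / 6 = 0.7000%
Σ(R_i − R̄_i)(R_m − R̄_m) = 137.3400  ⇒  Cov = 137.3400 / 6 = 22.8900
Σ(R_m − R̄_m)² = 254.8000  ⇒  Var(R_m) = 254.8000 / 6 = 42.4667
β = Cov / Var(R_m) = 22.8900 / 42.4667 = 0.5390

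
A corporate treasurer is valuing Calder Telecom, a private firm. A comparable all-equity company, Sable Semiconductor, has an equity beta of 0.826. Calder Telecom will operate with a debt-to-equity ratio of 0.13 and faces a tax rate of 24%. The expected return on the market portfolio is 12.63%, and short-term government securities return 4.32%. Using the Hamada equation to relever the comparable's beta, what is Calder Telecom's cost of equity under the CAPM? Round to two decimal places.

β_L = β_U × [1 + (1 − t)(D/E)] = 0.826 × [1 + (1 − 0.24) × 0.13]
    = 0.826 × [1 + 0.76 × 0.13] = 0.826 × 1.0988 = 0.9076
MRP = 12.63% − 4.32% = 8.31%
E(R) = R_f + β_L × MRP = 4.32% + 0.9076 × 8.31% = 11.86%

11.86%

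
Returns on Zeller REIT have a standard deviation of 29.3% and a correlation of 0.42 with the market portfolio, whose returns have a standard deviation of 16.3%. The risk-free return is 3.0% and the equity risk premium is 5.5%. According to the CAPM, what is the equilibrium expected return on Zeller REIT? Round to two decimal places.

β = ρ × σ_i / σ_m = 0.42 × 29.3% / 16.3% = 0.7550
E(R) = 3.0% + 0.7550 × 5.5% = 7.15%

7.15%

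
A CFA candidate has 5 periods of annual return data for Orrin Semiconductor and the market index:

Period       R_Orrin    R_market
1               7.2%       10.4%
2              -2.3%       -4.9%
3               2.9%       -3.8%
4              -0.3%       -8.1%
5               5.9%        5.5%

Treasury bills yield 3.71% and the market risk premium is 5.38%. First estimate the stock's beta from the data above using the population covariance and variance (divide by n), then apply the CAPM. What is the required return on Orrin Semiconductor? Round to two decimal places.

6.21%

Mean R_i = (7.2 − 2.3 + 2.9 − 0.3 + 5.9) / 5 = 2.6800%
Mean R_m = (10.4 − 4.9 − 3.8 − 8.1 + 5.5) / 5 = -0.1800%
Σ(R_i − R̄_i)(R_m − R̄_m) = 112.4220  ⇒  Cov = 112.4220 / 5 = 22.4844
Σ(R_m − R̄_m)² = 242.3080  ⇒  Var(R_m) = 242.3080 / 5 = 48.4616
β = Cov / Var(R_m) = 22.4844 / 48.4616 = 0.4640
E(R) = R_f + β × MRP = 3.71% + 0.4640 × 5.38% = 6.21%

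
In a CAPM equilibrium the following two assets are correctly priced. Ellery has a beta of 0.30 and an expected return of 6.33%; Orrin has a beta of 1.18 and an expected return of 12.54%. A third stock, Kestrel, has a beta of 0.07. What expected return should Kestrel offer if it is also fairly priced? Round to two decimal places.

4.71%

MRP (SML slope) = (12.54% − 6.33%) / (1.18 − 0.30) = 6.21% / 0.88 = 7.0568%
R_f (intercept) = 6.33% − 0.30 × 7.0568% = 4.2130%
E(R_Kestrel) = R_f + β × MRP = 4.2130% + 0.07 × 7.0568% = 4.71%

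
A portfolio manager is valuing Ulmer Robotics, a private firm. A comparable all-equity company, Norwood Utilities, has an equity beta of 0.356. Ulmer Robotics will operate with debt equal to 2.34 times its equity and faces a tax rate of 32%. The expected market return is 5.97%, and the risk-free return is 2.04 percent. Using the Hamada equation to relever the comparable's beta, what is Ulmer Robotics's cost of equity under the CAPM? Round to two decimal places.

β_L = β_U × [1 + (1 − t)(D/E)] = 0.356 × [1 + (1 − 0.32) × 2.34]
    = 0.356 × [1 + 0.68 × 2.34] = 0.356 × 2.5912 = 0.9225
MRP = 5.97% − 2.04% = 3.93%
E(R) = R_f + β_L × MRP = 2.04% + 0.9225 × 3.93% = 5.67%

5.67%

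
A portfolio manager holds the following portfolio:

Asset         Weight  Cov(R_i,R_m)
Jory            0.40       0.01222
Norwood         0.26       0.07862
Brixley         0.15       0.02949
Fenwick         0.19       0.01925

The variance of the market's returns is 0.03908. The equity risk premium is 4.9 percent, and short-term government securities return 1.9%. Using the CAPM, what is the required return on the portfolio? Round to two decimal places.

β_Jory = 0.01222 / 0.03908 = 0.3127
β_Norwood = 0.07862 / 0.03908 = 2.0118
β_Brixley = 0.02949 / 0.03908 = 0.7546
β_Fenwick = 0.01925 / 0.03908 = 0.4926
β_P = Σ w_i β_i = 0.40×0.3127 + 0.26×2.0118 + 0.15×0.7546 + 0.19×0.4926 = 0.8549
E(R_P) = R_f + β_P × MRP = 1.9% + 0.8549 × 4.9% = 6.09%

6.09%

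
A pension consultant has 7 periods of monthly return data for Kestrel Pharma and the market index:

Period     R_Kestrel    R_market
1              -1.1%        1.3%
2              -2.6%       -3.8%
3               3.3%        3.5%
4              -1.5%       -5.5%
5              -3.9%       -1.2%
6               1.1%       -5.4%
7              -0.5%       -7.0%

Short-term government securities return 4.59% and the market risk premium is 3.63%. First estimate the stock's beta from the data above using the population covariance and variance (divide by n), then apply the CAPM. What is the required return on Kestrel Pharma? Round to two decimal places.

5.27%

Mean R_i = (-1.1 − 2.6 + 3.3 − 1.5 − 3.9 + 1.1 − 0.5) / 7 = -0.7429%
Mean R_m = (1.3 − 3.8 + 3.5 − 5.5 − 1.2 − 5.4 − 7.0) / 7 = -2.5857%
Σ(R_i − R̄_i)(R_m − R̄_m) = 17.0443  ⇒  Cov = 17.0443 / 7 = 2.4349
Σ(R_m − R̄_m)² = 91.4286  ⇒  Var(R_m) = 91.4286 / 7 = 13.0612
β = Cov / Var(R_m) = 2.4349 / 13.0612 = 0.1864
E(R) = R_f + β × MRP = 4.59% + 0.1864 × 3.63% = 5.27%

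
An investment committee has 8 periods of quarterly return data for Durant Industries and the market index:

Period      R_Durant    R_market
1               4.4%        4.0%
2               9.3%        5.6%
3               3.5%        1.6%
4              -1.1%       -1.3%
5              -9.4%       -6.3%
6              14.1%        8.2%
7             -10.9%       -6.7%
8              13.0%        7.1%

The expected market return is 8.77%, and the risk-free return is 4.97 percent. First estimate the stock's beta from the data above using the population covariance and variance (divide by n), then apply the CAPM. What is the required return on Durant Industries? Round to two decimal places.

11.14%

Mean R_i = (4.4 + 9.3 + 3.5 − 1.1 − 9.4 + 14.1 − 10.9 + 13.0) / 8 = 2.8625%
Mean R_m = (4.0 + 5.6 + 1.6 − 1.3 − 6.3 + 8.2 − 6.7 + 7.1) / 8 = 1.5250%
Σ(R_i − R̄_i)(R_m − R̄_m) = 381.9575  ⇒  Cov = 381.9575 / 8 = 47.7447
Σ(R_m − R̄_m)² = 235.2350  ⇒  Var(R_m) = 235.2350 / 8 = 29.4044
β = Cov / Var(R_m) = 47.7447 / 29.4044 = 1.6237
MRP = 8.77% − 4.97% = 3.80%
E(R) = R_f + β × MRP = 4.97% + 1.6237 × 3.80% = 11.14%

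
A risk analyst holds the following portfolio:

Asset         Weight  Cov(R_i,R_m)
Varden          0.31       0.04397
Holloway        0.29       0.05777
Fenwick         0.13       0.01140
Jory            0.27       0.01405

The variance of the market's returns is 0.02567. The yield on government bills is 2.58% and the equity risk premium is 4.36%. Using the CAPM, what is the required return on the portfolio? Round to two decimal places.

β_Varden = 0.04397 / 0.02567 = 1.7129
β_Holloway = 0.05777 / 0.02567 = 2.2505
β_Fenwick = 0.01140 / 0.02567 = 0.4441
β_Jory = 0.01405 / 0.02567 = 0.5473
β_P = Σ w_i β_i = 0.31×1.7129 + 0.29×2.2505 + 0.13×0.4441 + 0.27×0.5473 = 1.3891
E(R_P) = R_f + β_P × MRP = 2.58% + 1.3891 × 4.36% = 8.64%

8.64%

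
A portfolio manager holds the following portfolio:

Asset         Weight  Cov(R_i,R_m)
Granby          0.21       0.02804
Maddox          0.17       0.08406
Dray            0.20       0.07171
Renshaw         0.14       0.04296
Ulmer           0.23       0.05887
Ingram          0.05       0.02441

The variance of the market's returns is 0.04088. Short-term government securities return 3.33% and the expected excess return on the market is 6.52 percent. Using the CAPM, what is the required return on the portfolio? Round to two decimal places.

β_Granby = 0.02804 / 0.04088 = 0.6859
β_Maddox = 0.08406 / 0.04088 = 2.0563
β_Dray = 0.07171 / 0.04088 = 1.7542
β_Renshaw = 0.04296 / 0.04088 = 1.0509
β_Ulmer = 0.05887 / 0.04088 = 1.4401
β_Ingram = 0.02441 / 0.04088 = 0.5971
β_P = Σ w_i β_i = 0.21×0.6859 + 0.17×2.0563 + 0.20×1.7542 + 0.14×1.0509 + 0.23×1.4401 + 0.05×0.5971 = 1.3527
E(R_P) = R_f + β_P × MRP = 3.33% + 1.3527 × 6.52% = 12.15%

12.15%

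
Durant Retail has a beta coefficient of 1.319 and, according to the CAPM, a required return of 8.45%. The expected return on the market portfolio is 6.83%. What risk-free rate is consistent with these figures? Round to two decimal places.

1.75%

E(R) = R_f + β(E(R_m) − R_f) = R_f(1 − β) + β·E(R_m)
8.45% = R_f × (1 − 1.319) + 1.319 × 6.83%
8.45% = R_f × -0.319 + 9.00877%
R_f = (8.45% − 9.00877%) / -0.319 = 1.75%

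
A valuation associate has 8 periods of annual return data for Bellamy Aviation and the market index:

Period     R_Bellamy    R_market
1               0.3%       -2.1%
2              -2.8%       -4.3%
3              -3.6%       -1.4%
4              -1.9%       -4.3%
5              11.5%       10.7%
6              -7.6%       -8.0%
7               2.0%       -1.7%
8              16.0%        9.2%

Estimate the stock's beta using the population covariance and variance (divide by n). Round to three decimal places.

Mean R_i = (0.3 − 2.8 − 3.6 − 1.9 + 11.5 − 7.6 + 2.0 + 16.0) / 8 = 1.7375%
Mean R_m = (-2.1 − 4.3 − 1.4 − 4.3 + 10.7 − 8.0 − 1.7 + 9.2) / 8 = -0.2375%
Σ(R_i − R̄_i)(R_m − R̄_m) = 355.5713  ⇒  Cov = 355.5713 / 8 = 44.4464
Σ(R_m − R̄_m)² = 308.9188  ⇒  Var(R_m) = 308.9188 / 8 = 38.6149
β = Cov / Var(R_m) = 44.4464 / 38.6149 = 1.1510

1.151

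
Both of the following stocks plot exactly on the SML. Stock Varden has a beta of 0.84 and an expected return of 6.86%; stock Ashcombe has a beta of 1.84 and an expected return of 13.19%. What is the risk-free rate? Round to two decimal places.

1.54%

Both satisfy E(R) = R_f + β·MRP, so the slope of the SML is
MRP = (13.19% − 6.86%) / (1.84 − 0.84) = 6.33% / 1.00 = 6.3300%
R_f = E(R_Varden) − β_Varden·MRP = 6.86% − 0.84 × 6.3300% = 1.5428%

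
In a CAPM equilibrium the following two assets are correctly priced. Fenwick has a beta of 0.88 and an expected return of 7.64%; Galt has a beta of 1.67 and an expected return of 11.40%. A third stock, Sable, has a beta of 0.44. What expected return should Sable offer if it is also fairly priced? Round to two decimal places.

5.55%

MRP (SML slope) = (11.40% − 7.64%) / (1.67 − 0.88) = 3.76% / 0.79 = 4.7595%
R_f (intercept) = 7.64% − 0.88 × 4.7595% = 3.4516%
E(R_Sable) = R_f + β × MRP = 3.4516% + 0.44 × 4.7595% = 5.55%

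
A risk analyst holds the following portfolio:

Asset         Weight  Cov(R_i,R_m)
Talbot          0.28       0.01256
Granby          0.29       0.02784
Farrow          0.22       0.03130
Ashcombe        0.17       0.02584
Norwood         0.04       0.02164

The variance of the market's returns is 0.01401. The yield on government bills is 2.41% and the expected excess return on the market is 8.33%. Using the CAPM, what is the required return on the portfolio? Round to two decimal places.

16.52%

β_Talbot = 0.01256 / 0.01401 = 0.8965
β_Granby = 0.02784 / 0.01401 = 1.9872
β_Farrow = 0.03130 / 0.01401 = 2.2341
β_Ashcombe = 0.02584 / 0.01401 = 1.8444
β_Norwood = 0.02164 / 0.01401 = 1.5446
β_P = Σ w_i β_i = 0.28×0.8965 + 0.29×1.9872 + 0.22×2.2341 + 0.17×1.8444 + 0.04×1.5446 = 1.6941
E(R_P) = R_f + β_P × MRP = 2.41% + 1.6941 × 8.33% = 16.52%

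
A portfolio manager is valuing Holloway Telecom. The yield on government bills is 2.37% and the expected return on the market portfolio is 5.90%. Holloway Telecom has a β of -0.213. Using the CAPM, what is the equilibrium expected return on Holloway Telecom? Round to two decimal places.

Market risk premium = E(R_m) − R_f = 5.90% − 2.37% = 3.53%
E(R) = R_f + β × MRP = 2.37% + -0.213 × 3.53% = 1.62%

1.62%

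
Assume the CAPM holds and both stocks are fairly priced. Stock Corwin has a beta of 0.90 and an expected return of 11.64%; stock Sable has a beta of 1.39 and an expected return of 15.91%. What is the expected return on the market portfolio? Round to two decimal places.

Both satisfy E(R) = R_f + β·MRP, so the slope of the SML is
MRP = (15.91% − 11.64%) / (1.39 − 0.90) = 4.27% / 0.49 = 8.7143%
R_f = E(R_Corwin) − β_Corwin·MRP = 11.64% − 0.90 × 8.7143% = 3.7971%
E(R_m) = R_f + MRP = 3.7971% + 8.7143% = 12.51%

12.51%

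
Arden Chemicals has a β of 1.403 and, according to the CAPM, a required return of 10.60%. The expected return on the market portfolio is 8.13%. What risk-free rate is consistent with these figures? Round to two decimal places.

E(R) = R_f + β(E(R_m) − R_f) = R_f(1 − β) + β·E(R_m)
10.60% = R_f × (1 − 1.403) + 1.403 × 8.13%
10.60% = R_f × -0.403 + 11.40639%
R_f = (10.60% − 11.40639%) / -0.403 = 2.00%

2.00%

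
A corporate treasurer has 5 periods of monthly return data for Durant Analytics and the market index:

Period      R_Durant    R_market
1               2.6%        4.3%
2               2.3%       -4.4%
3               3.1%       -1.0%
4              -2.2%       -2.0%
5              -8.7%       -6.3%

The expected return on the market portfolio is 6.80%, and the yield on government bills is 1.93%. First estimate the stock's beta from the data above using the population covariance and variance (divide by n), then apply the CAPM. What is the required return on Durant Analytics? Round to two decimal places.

5.81%

Mean R_i = (2.6 + 2.3 + 3.1 − 2.2 − 8.7) / 5 = -0.5800%
Mean R_m = (4.3 − 4.4 − 1.0 − 2.0 − 6.3) / 5 = -1.8800%
Σ(R_i − R̄_i)(R_m − R̄_m) = 51.7180  ⇒  Cov = 51.7180 / 5 = 10.3436
Σ(R_m − R̄_m)² = 64.8680  ⇒  Var(R_m) = 64.8680 / 5 = 12.9736
β = Cov / Var(R_m) = 10.3436 / 12.9736 = 0.7973
MRP = 6.80% − 1.93% = 4.87%
E(R) = R_f + β × MRP = 1.93% + 0.7973 × 4.87% = 5.81%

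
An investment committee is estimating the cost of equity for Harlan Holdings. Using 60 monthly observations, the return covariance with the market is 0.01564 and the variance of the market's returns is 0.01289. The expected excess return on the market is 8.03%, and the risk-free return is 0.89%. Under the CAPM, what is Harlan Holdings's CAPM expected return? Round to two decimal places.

10.63%

β = Cov(R_i, R_m) / Var(R_m) = 0.01564 / 0.01289 = 1.2133
E(R) = R_f + β × MRP = 0.89% + 1.2133 × 8.03% = 10.63%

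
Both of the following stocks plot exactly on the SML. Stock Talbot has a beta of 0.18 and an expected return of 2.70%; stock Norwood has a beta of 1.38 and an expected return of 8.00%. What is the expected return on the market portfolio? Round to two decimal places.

6.32%

Both satisfy E(R) = R_f + β·MRP, so the slope of the SML is
MRP = (8.00% − 2.70%) / (1.38 − 0.18) = 5.30% / 1.20 = 4.4167%
R_f = E(R_Talbot) − β_Talbot·MRP = 2.70% − 0.18 × 4.4167% = 1.9050%
E(R_m) = R_f + MRP = 1.9050% + 4.4167% = 6.32%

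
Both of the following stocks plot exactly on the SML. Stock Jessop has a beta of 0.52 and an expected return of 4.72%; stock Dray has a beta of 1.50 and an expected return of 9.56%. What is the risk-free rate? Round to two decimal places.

Both satisfy E(R) = R_f + β·MRP, so the slope of the SML is
MRP = (9.56% − 4.72%) / (1.50 − 0.52) = 4.84% / 0.98 = 4.9388%
R_f = E(R_Jessop) − β_Jessop·MRP = 4.72% − 0.52 × 4.9388% = 2.1518%

2.15%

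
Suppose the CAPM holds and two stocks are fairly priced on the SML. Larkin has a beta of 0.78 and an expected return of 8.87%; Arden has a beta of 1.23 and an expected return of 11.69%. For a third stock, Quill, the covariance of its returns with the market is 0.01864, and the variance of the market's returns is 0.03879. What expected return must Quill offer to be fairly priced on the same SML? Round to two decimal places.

6.99%

MRP = (11.69% − 8.87%) / (1.23 − 0.78) = 6.2667%
R_f = 8.87% − 0.78 × 6.2667% = 3.9820%
β_Quill = Cov / Var(R_m) = 0.01864 / 0.03879 = 0.4805
E(R_Quill) = R_f + β × MRP = 3.9820% + 0.4805 × 6.2667% = 6.99%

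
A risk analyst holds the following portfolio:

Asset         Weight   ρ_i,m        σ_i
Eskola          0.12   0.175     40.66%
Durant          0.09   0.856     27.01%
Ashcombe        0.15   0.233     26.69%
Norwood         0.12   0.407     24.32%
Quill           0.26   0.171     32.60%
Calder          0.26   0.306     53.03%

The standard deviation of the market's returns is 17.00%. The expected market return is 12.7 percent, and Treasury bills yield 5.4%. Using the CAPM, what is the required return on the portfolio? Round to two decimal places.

10.00%

β_Eskola = 0.175 × 40.66% / 17.00% = 0.4186
β_Durant = 0.856 × 27.01% / 17.00% = 1.3600
β_Ashcombe = 0.233 × 26.69% / 17.00% = 0.3658
β_Norwood = 0.407 × 24.32% / 17.00% = 0.5822
β_Quill = 0.171 × 32.60% / 17.00% = 0.3279
β_Calder = 0.306 × 53.03% / 17.00% = 0.9545
β_P = Σ w_i β_i = 0.12×0.4186 + 0.09×1.3600 + 0.15×0.3658 + 0.12×0.5822 + 0.26×0.3279 + 0.26×0.9545 = 0.6308
MRP = 12.7% − 5.4% = 7.30%
E(R_P) = R_f + β_P × MRP = 5.4% + 0.6308 × 7.3% = 10.00%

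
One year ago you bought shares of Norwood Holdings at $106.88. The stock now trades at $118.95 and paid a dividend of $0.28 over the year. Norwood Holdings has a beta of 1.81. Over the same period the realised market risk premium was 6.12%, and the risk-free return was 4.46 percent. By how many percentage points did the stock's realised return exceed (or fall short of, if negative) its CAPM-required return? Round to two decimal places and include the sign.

-3.98%

Realised HPR = (P1 + D1 − P0) / P0 = (118.95 + 0.28 − 106.88) / 106.88 = 12.35 / 106.88 = 11.5550%
CAPM required = R_f + β·MRP = 4.46% + 1.81 × 6.12% = 15.5372%
α = realised − required = 11.5550% − 15.5372% = -3.98%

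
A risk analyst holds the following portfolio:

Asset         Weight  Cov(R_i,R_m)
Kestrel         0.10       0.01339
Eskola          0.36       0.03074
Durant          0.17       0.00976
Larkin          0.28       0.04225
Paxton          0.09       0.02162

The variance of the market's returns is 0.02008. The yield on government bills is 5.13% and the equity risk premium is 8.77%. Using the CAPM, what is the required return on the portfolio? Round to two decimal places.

17.29%

β_Kestrel = 0.01339 / 0.02008 = 0.6668
β_Eskola = 0.03074 / 0.02008 = 1.5309
β_Durant = 0.00976 / 0.02008 = 0.4861
β_Larkin = 0.04225 / 0.02008 = 2.1041
β_Paxton = 0.02162 / 0.02008 = 1.0767
β_P = Σ w_i β_i = 0.10×0.6668 + 0.36×1.5309 + 0.17×0.4861 + 0.28×2.1041 + 0.09×1.0767 = 1.3865
E(R_P) = R_f + β_P × MRP = 5.13% + 1.3865 × 8.77% = 17.29%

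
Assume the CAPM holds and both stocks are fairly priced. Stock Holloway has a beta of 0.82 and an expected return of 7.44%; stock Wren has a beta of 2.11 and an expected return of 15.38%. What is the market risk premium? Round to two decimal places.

6.16%

Both satisfy E(R) = R_f + β·MRP, so the slope of the SML is
MRP = (15.38% − 7.44%) / (2.11 − 0.82) = 7.94% / 1.29 = 6.1550%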